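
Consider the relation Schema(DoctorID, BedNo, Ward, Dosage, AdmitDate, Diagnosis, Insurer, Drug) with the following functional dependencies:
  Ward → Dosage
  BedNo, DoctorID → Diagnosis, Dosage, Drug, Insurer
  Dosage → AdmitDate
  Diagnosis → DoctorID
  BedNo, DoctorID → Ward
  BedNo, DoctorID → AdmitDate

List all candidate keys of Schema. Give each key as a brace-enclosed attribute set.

{BedNo} never appears on the right of any FD, so every key must include it.
{BedNo, Diagnosis} is a candidate key since {BedNo, Diagnosis}⁺ = {AdmitDate, BedNo, Diagnosis, DoctorID, Dosage, Drug, Insurer, Ward} covers every attribute.
{BedNo, DoctorID} is a candidate key since {BedNo, DoctorID}⁺ = {AdmitDate, BedNo, Diagnosis, DoctorID, Dosage, Drug, Insurer, Ward} covers every attribute.
These are minimal and exhaustive — every other superkey contains one of them.

{BedNo, Diagnosis}, {BedNo, DoctorID}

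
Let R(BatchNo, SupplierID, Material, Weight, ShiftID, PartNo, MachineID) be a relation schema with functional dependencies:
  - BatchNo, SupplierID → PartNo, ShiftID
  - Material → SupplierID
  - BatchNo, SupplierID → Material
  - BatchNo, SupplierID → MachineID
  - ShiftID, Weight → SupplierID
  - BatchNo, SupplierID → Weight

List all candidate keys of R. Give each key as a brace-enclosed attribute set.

{BatchNo, Material}, {BatchNo, ShiftID, Weight}, {BatchNo, SupplierID}

{BatchNo} never appears on the right of any FD, so every key must include it.
{BatchNo, Material}⁺ = {BatchNo, MachineID, Material, PartNo, ShiftID, SupplierID, Weight} — all of the relation — so {BatchNo, Material} is a candidate key.
{BatchNo, SupplierID}⁺ = {BatchNo, MachineID, Material, PartNo, ShiftID, SupplierID, Weight} — all of the relation — so {BatchNo, SupplierID} is a candidate key.
{BatchNo, ShiftID, Weight}⁺ = {BatchNo, MachineID, Material, PartNo, ShiftID, SupplierID, Weight} — all of the relation — so {BatchNo, ShiftID, Weight} is a candidate key.
Any other superkey properly contains one of these, so there are no further candidate keys.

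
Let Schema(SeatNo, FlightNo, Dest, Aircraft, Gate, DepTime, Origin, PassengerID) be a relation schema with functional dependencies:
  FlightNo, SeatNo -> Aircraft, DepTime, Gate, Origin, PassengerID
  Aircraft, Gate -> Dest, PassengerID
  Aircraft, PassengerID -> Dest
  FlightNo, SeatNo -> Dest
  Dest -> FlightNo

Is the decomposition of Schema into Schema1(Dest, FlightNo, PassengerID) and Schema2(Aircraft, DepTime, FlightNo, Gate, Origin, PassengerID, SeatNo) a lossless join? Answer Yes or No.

No

Common attributes: {FlightNo, PassengerID}; their closure is {FlightNo, PassengerID}.
Schema1 ⊄ {FlightNo, PassengerID} and Schema2 ⊄ {FlightNo, PassengerID}, so the split is lossy.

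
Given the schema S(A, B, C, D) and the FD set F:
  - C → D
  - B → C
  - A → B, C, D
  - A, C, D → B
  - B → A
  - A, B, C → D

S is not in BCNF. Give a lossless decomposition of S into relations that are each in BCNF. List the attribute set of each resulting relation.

{A, B, C}; {C, D}

Candidate keys of the original relation: {A}, {B}.
Within {A, B, C, D}: {C}⁺ ∩ {A, B, C, D} = {C, D}, not the whole set, so C → D violates BCNF; decompose into {C, D} and {A, B, C}.
{C, D} is in BCNF.
{A, B, C} is in BCNF.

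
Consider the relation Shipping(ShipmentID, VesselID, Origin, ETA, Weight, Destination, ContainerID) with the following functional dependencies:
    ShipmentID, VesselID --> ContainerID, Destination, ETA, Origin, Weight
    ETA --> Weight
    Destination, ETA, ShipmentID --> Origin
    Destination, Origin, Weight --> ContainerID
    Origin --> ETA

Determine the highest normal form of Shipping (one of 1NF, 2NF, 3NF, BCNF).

2NF

Candidate key: {ShipmentID, VesselID}. Prime attributes: {ShipmentID, VesselID}.
For ETA --> Weight we have {ETA}⁺ = {ETA, Weight}; {ETA} is not a superkey, so BCNF fails.
ETA --> Weight determines the non-prime attribute {Weight} from a non-superkey — 3NF is violated.
Checking every proper subset of each key, none determines a non-prime attribute — 2NF is satisfied.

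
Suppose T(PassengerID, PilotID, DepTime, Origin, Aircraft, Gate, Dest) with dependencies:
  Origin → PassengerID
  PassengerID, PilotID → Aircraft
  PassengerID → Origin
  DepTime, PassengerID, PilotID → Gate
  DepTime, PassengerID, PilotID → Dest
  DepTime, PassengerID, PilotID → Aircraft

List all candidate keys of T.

{DepTime, Origin, PilotID}, {DepTime, PassengerID, PilotID}

{DepTime, PilotID} never appear on the right of any FD, so every key must include all of them.
{DepTime, Origin, PilotID}⁺ = {Aircraft, DepTime, Dest, Gate, Origin, PassengerID, PilotID}, which is every attribute, so {DepTime, Origin, PilotID} is a candidate key.
{DepTime, PassengerID, PilotID}⁺ = {Aircraft, DepTime, Dest, Gate, Origin, PassengerID, PilotID}, which is every attribute, so {DepTime, PassengerID, PilotID} is a candidate key.
These are minimal and exhaustive — every other superkey contains one of them.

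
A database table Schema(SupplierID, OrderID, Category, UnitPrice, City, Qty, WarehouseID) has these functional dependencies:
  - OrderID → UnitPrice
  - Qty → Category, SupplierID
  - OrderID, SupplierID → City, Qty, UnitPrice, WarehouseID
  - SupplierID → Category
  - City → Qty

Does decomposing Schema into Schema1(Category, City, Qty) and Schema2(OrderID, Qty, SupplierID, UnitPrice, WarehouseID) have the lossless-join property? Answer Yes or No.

No

The shared attributes are {Qty} and {Qty}⁺ = {Category, Qty, SupplierID}.
Neither Schema1 nor Schema2 is contained in that closure, so the decomposition is lossy.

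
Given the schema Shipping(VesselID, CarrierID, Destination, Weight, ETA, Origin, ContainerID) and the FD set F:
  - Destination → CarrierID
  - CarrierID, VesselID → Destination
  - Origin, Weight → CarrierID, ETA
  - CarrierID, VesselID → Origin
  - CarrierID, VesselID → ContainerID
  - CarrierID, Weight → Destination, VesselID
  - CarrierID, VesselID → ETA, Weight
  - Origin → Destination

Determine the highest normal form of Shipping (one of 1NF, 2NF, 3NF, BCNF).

3NF

Candidate keys: {CarrierID, VesselID}, {CarrierID, Weight}, {Destination, VesselID}, {Destination, Weight}, {Origin, VesselID}, {Origin, Weight}. Prime attributes: {CarrierID, Destination, Origin, VesselID, Weight}.
Destination → CarrierID: {Destination}⁺ = {CarrierID, Destination}, which is not all of the attributes, so the left side is not a superkey — BCNF is violated.
But every attribute on its right side ({CarrierID}) is prime, and the same holds for every other non-superkey FD, so 3NF still holds.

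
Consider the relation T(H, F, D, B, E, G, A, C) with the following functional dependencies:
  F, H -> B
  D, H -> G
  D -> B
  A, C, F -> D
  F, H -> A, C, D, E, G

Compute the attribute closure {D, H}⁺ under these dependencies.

Start with {D, H}.
D, H -> G applies; add {G} → now {D, G, H}.
D -> B applies; add {B} → now {B, D, G, H}.
No further FD applies.

{B, D, G, H}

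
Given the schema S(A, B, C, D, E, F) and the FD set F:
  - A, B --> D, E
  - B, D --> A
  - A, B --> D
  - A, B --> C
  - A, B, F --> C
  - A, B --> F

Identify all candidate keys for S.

{A, B}, {B, D}

{B} never appears on the right of any FD, so every key must include it.
{A, B} is a candidate key since {A, B}⁺ = {A, B, C, D, E, F} covers every attribute.
{B, D} is a candidate key since {B, D}⁺ = {A, B, C, D, E, F} covers every attribute.
Any other superkey properly contains one of these, so there are no further candidate keys.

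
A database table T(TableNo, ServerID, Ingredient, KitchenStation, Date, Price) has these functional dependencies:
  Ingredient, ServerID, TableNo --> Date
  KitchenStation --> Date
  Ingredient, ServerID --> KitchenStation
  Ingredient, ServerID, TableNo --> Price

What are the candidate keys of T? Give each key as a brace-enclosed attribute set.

No FD produces {Ingredient, ServerID, TableNo}, so they must be in every candidate key.
{Ingredient, ServerID, TableNo}⁺ = {Date, Ingredient, KitchenStation, Price, ServerID, TableNo}, which is every attribute, so {Ingredient, ServerID, TableNo} is a candidate key.
No other minimal set has full closure, so this is the only candidate key.

{Ingredient, ServerID, TableNo}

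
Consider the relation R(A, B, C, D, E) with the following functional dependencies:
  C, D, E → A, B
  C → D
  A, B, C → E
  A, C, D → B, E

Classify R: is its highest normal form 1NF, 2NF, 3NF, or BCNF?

1NF

Candidate keys: {A, C}, {C, E}. Prime attributes: {A, C, E}.
C → D: {C}⁺ = {C, D}, which is not all of the attributes, so the left side is not a superkey — BCNF is violated.
Because {D} is non-prime and the left side of C → D is not a superkey, the relation is not in 3NF.
Since {C} ⊂ {A, C} and {C}⁺ ⊇ {D} with {D} non-prime, there is a partial dependency; 2NF fails.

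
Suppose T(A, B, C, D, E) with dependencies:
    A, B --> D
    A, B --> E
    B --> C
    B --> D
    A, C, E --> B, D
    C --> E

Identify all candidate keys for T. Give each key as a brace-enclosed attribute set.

{A, B}, {A, C}

No FD produces {A}, so it must be in every candidate key.
{A, B} is a candidate key since {A, B}⁺ = {A, B, C, D, E} covers every attribute.
{A, C} is a candidate key since {A, C}⁺ = {A, B, C, D, E} covers every attribute.
Any other superkey properly contains one of these, so there are no further candidate keys.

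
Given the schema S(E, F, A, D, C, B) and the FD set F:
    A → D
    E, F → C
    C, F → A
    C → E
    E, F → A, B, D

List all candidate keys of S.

{C, F}, {E, F}

No FD produces {F}, so it must be in every candidate key.
Closure of {C, F} is {A, B, C, D, E, F}, the whole schema; {C, F} is a candidate key.
Closure of {E, F} is {A, B, C, D, E, F}, the whole schema; {E, F} is a candidate key.
These are minimal and exhaustive — every other superkey contains one of them.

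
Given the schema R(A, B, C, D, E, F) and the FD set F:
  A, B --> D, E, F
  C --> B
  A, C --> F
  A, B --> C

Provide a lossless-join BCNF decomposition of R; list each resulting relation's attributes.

Candidate keys of the original relation: {A, B}, {A, C}.
{A, B, C, D, E, F}: {C} determines {B, C} here but is not a superkey — split on C --> B, giving {B, C} and {A, C, D, E, F}.
{B, C}: every determinant is a superkey — BCNF.
{A, C, D, E, F}: every determinant is a superkey — BCNF.

{A, C, D, E, F}; {B, C}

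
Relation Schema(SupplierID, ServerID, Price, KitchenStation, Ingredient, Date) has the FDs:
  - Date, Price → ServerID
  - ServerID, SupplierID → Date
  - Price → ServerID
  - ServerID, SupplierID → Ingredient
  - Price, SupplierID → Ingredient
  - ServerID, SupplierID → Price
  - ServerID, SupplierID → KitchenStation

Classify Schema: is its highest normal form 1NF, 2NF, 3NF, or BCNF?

3NF

Candidate keys: {Price, SupplierID}, {ServerID, SupplierID}. Prime attributes: {Price, ServerID, SupplierID}.
Date, Price → ServerID: {Date, Price}⁺ = {Date, Price, ServerID}, which is not all of the attributes, so the left side is not a superkey — BCNF is violated.
Since {ServerID} ⊆ prime attributes and every other non-superkey FD also has a prime right side, the schema is in 3NF.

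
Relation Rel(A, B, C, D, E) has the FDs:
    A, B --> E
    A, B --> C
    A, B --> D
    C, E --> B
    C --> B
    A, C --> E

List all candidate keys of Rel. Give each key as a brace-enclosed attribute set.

Attributes never on any right-hand side: {A} — every candidate key must contain it.
{A, B} is a candidate key since {A, B}⁺ = {A, B, C, D, E} covers every attribute.
{A, C} is a candidate key since {A, C}⁺ = {A, B, C, D, E} covers every attribute.
These are minimal and exhaustive — every other superkey contains one of them.

{A, B}, {A, C}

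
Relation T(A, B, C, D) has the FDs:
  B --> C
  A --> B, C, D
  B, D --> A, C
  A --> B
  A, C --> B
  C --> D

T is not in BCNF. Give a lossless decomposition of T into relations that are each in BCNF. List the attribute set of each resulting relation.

{A, B, C}; {C, D}

Candidate keys of the original relation: {A}, {B}.
In {A, B, C, D}, {C} is not a superkey ({C}⁺ restricted to this set is {C, D}), so split on C --> D into {C, D} and {A, B, C}.
{C, D}: every determinant is a superkey — BCNF.
{A, B, C}: every determinant is a superkey — BCNF.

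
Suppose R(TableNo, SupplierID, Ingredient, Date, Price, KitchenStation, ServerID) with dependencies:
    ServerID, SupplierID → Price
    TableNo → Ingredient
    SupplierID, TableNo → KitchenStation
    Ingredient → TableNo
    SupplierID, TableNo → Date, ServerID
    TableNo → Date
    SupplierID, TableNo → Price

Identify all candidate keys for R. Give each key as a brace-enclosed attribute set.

{Ingredient, SupplierID}, {SupplierID, TableNo}

Attributes never on any right-hand side: {SupplierID} — every candidate key must contain it.
{Ingredient, SupplierID}⁺ = {Date, Ingredient, KitchenStation, Price, ServerID, SupplierID, TableNo} — all of the relation — so {Ingredient, SupplierID} is a candidate key.
{SupplierID, TableNo}⁺ = {Date, Ingredient, KitchenStation, Price, ServerID, SupplierID, TableNo} — all of the relation — so {SupplierID, TableNo} is a candidate key.
No proper subset of any of these is a key, and no other minimal superkey exists.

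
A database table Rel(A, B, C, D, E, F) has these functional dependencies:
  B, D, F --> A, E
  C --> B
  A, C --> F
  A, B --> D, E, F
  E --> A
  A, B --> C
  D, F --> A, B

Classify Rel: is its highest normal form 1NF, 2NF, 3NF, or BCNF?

Candidate keys: {A, B}, {A, C}, {B, E}, {C, E}, {D, F}. Prime attributes: {A, B, C, D, E, F}.
C --> B: {C}⁺ = {B, C}, which is not all of the attributes, so the left side is not a superkey — BCNF is violated.
But every attribute on its right side ({B}) is prime, and the same holds for every other non-superkey FD, so 3NF still holds.

3NF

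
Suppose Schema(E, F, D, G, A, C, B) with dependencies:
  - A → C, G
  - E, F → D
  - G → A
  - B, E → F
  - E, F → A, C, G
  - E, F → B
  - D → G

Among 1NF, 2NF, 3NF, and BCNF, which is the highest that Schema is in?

2NF

Candidate keys: {B, E}, {E, F}. Prime attributes: {B, E, F}.
A → C, G: {A}⁺ = {A, C, G}, which is not all of the attributes, so the left side is not a superkey — BCNF is violated.
A → C, G determines the non-prime attributes {C, G} from a non-superkey — 3NF is violated.
Checking every proper subset of each key, none determines a non-prime attribute — 2NF is satisfied.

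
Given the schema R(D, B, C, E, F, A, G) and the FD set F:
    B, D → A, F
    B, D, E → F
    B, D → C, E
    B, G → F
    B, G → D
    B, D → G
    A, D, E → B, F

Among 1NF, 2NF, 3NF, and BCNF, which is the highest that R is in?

Candidate keys: {A, D, E}, {B, D}, {B, G}. Prime attributes: {A, B, D, E, G}.
Each dependency's left side is a superkey — BCNF holds.

BCNF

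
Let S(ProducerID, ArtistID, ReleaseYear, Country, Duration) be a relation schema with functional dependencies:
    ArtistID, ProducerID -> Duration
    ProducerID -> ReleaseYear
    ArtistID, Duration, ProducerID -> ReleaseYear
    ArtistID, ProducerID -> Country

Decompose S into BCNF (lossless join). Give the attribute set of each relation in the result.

{ArtistID, Country, Duration, ProducerID}; {ProducerID, ReleaseYear}

Candidate key of the original relation: {ArtistID, ProducerID}.
{ArtistID, Country, Duration, ProducerID, ReleaseYear}: {ProducerID} determines {ProducerID, ReleaseYear} here but is not a superkey — split on ProducerID -> ReleaseYear, giving {ProducerID, ReleaseYear} and {ArtistID, Country, Duration, ProducerID}.
{ProducerID, ReleaseYear}: every determinant is a superkey — BCNF.
{ArtistID, Country, Duration, ProducerID}: every determinant is a superkey — BCNF.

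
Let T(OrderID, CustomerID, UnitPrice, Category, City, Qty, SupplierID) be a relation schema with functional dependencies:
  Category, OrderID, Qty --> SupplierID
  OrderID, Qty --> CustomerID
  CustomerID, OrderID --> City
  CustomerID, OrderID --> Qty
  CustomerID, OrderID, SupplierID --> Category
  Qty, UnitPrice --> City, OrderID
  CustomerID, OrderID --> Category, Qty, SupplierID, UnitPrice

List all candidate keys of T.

{CustomerID, OrderID}, {OrderID, Qty}, {Qty, UnitPrice}

{CustomerID, OrderID}⁺ = {Category, City, CustomerID, OrderID, Qty, SupplierID, UnitPrice}, which is every attribute, so {CustomerID, OrderID} is a candidate key.
{OrderID, Qty}⁺ = {Category, City, CustomerID, OrderID, Qty, SupplierID, UnitPrice}, which is every attribute, so {OrderID, Qty} is a candidate key.
{Qty, UnitPrice}⁺ = {Category, City, CustomerID, OrderID, Qty, SupplierID, UnitPrice}, which is every attribute, so {Qty, UnitPrice} is a candidate key.
No proper subset of any of these is a key, and no other minimal superkey exists.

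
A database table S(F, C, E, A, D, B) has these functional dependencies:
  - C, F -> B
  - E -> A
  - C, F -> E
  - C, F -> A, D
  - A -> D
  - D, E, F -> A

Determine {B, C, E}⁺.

{A, B, C, D, E}

Start with {B, C, E}.
E -> A applies; add {A} → now {A, B, C, E}.
A -> D applies; add {D} → now {A, B, C, D, E}.
No further FD applies.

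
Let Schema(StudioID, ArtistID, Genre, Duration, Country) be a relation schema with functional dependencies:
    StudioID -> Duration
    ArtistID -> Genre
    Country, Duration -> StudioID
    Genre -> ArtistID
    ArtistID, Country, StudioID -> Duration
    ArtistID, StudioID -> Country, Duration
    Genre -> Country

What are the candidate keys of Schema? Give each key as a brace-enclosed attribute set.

Closure of {ArtistID, Duration} is {ArtistID, Country, Duration, Genre, StudioID}, the whole schema; {ArtistID, Duration} is a candidate key.
Closure of {ArtistID, StudioID} is {ArtistID, Country, Duration, Genre, StudioID}, the whole schema; {ArtistID, StudioID} is a candidate key.
Closure of {Duration, Genre} is {ArtistID, Country, Duration, Genre, StudioID}, the whole schema; {Duration, Genre} is a candidate key.
Closure of {Genre, StudioID} is {ArtistID, Country, Duration, Genre, StudioID}, the whole schema; {Genre, StudioID} is a candidate key.
No proper subset of any of these is a key, and no other minimal superkey exists.

{ArtistID, Duration}, {ArtistID, StudioID}, {Duration, Genre}, {Genre, StudioID}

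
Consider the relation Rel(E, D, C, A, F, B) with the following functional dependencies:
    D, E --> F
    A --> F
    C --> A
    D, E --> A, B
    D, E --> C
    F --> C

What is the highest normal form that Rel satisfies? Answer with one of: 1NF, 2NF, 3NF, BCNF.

Candidate key: {D, E}. Prime attributes: {D, E}.
A --> F breaks BCNF: {A}⁺ = {A, C, F}, so {A} is not a superkey.
A --> F determines the non-prime attribute {F} from a non-superkey — 3NF is violated.
No non-prime attribute depends on a proper subset of any candidate key, so 2NF holds.

2NF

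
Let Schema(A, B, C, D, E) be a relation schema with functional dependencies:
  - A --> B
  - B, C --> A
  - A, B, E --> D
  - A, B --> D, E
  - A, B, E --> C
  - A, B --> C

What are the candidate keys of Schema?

{A} is a candidate key since {A}⁺ = {A, B, C, D, E} covers every attribute.
{B, C} is a candidate key since {B, C}⁺ = {A, B, C, D, E} covers every attribute.
No proper subset of any of these is a key, and no other minimal superkey exists.

{A}, {B, C}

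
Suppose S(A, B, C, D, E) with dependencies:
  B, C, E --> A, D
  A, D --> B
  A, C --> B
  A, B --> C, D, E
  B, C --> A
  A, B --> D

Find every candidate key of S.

{A, B}, {A, C}, {A, D}, {B, C}

{A, B}⁺ = {A, B, C, D, E} — all of the relation — so {A, B} is a candidate key.
{A, C}⁺ = {A, B, C, D, E} — all of the relation — so {A, C} is a candidate key.
{A, D}⁺ = {A, B, C, D, E} — all of the relation — so {A, D} is a candidate key.
{B, C}⁺ = {A, B, C, D, E} — all of the relation — so {B, C} is a candidate key.
These are minimal and exhaustive — every other superkey contains one of them.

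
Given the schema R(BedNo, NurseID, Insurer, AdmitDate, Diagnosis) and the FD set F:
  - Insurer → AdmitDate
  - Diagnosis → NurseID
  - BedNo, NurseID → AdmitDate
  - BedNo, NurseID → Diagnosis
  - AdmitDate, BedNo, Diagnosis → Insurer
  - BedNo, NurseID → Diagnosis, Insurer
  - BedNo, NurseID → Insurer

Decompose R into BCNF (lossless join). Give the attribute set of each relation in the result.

{AdmitDate, Insurer}; {BedNo, Diagnosis, Insurer}; {Diagnosis, NurseID}

Candidate keys of the original relation: {BedNo, Diagnosis}, {BedNo, NurseID}.
In {AdmitDate, BedNo, Diagnosis, Insurer, NurseID}, {Insurer} is not a superkey ({Insurer}⁺ restricted to this set is {AdmitDate, Insurer}), so split on Insurer → AdmitDate into {AdmitDate, Insurer} and {BedNo, Diagnosis, Insurer, NurseID}.
{AdmitDate, Insurer} has no BCNF violation.
In {BedNo, Diagnosis, Insurer, NurseID}, {Diagnosis} is not a superkey ({Diagnosis}⁺ restricted to this set is {Diagnosis, NurseID}), so split on Diagnosis → NurseID into {Diagnosis, NurseID} and {BedNo, Diagnosis, Insurer}.
{Diagnosis, NurseID} has no BCNF violation.
{BedNo, Diagnosis, Insurer} has no BCNF violation.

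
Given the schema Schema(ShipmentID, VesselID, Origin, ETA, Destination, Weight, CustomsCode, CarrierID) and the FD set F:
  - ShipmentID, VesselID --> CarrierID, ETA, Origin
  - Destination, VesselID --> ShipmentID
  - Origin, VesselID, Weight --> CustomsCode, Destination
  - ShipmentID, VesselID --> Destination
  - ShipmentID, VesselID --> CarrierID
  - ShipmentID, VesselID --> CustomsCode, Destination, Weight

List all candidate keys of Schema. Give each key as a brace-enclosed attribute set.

{Destination, VesselID}, {Origin, VesselID, Weight}, {ShipmentID, VesselID}

No FD produces {VesselID}, so it must be in every candidate key.
Closure of {Destination, VesselID} is {CarrierID, CustomsCode, Destination, ETA, Origin, ShipmentID, VesselID, Weight}, the whole schema; {Destination, VesselID} is a candidate key.
Closure of {ShipmentID, VesselID} is {CarrierID, CustomsCode, Destination, ETA, Origin, ShipmentID, VesselID, Weight}, the whole schema; {ShipmentID, VesselID} is a candidate key.
Closure of {Origin, VesselID, Weight} is {CarrierID, CustomsCode, Destination, ETA, Origin, ShipmentID, VesselID, Weight}, the whole schema; {Origin, VesselID, Weight} is a candidate key.
Any other superkey properly contains one of these, so there are no further candidate keys.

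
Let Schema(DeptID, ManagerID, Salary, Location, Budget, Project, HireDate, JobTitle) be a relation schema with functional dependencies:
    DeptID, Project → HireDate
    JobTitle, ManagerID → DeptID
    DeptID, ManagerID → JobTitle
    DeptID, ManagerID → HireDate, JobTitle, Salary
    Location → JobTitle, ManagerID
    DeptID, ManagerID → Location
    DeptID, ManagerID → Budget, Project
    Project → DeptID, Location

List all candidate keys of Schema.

{DeptID, ManagerID}, {JobTitle, ManagerID}, {Location}, {Project}

{Location}⁺ = {Budget, DeptID, HireDate, JobTitle, Location, ManagerID, Project, Salary} — all of the relation — so {Location} is a candidate key.
{Project}⁺ = {Budget, DeptID, HireDate, JobTitle, Location, ManagerID, Project, Salary} — all of the relation — so {Project} is a candidate key.
{DeptID, ManagerID}⁺ = {Budget, DeptID, HireDate, JobTitle, Location, ManagerID, Project, Salary} — all of the relation — so {DeptID, ManagerID} is a candidate key.
{JobTitle, ManagerID}⁺ = {Budget, DeptID, HireDate, JobTitle, Location, ManagerID, Project, Salary} — all of the relation — so {JobTitle, ManagerID} is a candidate key.
No proper subset of any of these is a key, and no other minimal superkey exists.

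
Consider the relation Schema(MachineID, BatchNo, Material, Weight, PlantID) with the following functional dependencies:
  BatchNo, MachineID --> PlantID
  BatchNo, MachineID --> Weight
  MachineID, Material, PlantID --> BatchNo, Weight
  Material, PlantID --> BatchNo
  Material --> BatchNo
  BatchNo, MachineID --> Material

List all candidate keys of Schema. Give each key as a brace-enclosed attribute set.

{BatchNo, MachineID}, {MachineID, Material}

Attributes never on any right-hand side: {MachineID} — every candidate key must contain it.
{BatchNo, MachineID}⁺ = {BatchNo, MachineID, Material, PlantID, Weight}, which is every attribute, so {BatchNo, MachineID} is a candidate key.
{MachineID, Material}⁺ = {BatchNo, MachineID, Material, PlantID, Weight}, which is every attribute, so {MachineID, Material} is a candidate key.
Any other superkey properly contains one of these, so there are no further candidate keys.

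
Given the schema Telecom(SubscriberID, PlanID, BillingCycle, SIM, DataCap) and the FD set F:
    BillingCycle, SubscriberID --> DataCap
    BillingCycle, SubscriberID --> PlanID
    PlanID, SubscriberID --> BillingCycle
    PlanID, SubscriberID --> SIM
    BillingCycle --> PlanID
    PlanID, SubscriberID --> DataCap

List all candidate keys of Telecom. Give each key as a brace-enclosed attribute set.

{BillingCycle, SubscriberID}, {PlanID, SubscriberID}

{SubscriberID} never appears on the right of any FD, so every key must include it.
{BillingCycle, SubscriberID}⁺ = {BillingCycle, DataCap, PlanID, SIM, SubscriberID} — all of the relation — so {BillingCycle, SubscriberID} is a candidate key.
{PlanID, SubscriberID}⁺ = {BillingCycle, DataCap, PlanID, SIM, SubscriberID} — all of the relation — so {PlanID, SubscriberID} is a candidate key.
No proper subset of any of these is a key, and no other minimal superkey exists.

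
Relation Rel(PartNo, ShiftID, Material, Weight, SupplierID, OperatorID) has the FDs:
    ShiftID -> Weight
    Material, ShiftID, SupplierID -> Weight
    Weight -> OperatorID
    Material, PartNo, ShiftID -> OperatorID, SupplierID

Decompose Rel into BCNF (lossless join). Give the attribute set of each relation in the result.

Candidate key of the original relation: {Material, PartNo, ShiftID}.
{Material, OperatorID, PartNo, ShiftID, SupplierID, Weight}: {ShiftID} determines {OperatorID, ShiftID, Weight} here but is not a superkey — split on ShiftID -> OperatorID, Weight, giving {OperatorID, ShiftID, Weight} and {Material, PartNo, ShiftID, SupplierID}.
{OperatorID, ShiftID, Weight}: {Weight} determines {OperatorID, Weight} here but is not a superkey — split on Weight -> OperatorID, giving {OperatorID, Weight} and {ShiftID, Weight}.
{OperatorID, Weight} is in BCNF.
{ShiftID, Weight} is in BCNF.
{Material, PartNo, ShiftID, SupplierID} is in BCNF.

{Material, PartNo, ShiftID, SupplierID}; {OperatorID, Weight}; {ShiftID, Weight}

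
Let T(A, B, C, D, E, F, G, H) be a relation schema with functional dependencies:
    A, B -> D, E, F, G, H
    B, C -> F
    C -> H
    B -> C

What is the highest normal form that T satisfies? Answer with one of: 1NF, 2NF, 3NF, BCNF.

1NF

Candidate key: {A, B}. Prime attributes: {A, B}.
For B, C -> F we have {B, C}⁺ = {B, C, F, H}; {B, C} is not a superkey, so BCNF fails.
B, C -> F determines the non-prime attribute {F} from a non-superkey — 3NF is violated.
{B} is a proper subset of the key {A, B}, and {B}⁺ contains the non-prime attributes {C, F, H} — a partial dependency, so 2NF is violated.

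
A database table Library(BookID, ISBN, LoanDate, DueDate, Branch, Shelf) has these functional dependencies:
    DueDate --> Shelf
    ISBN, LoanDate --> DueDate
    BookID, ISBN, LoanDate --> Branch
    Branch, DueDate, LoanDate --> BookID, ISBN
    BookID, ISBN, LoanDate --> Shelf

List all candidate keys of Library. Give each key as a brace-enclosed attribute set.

{LoanDate} never appears on the right of any FD, so every key must include it.
Closure of {BookID, ISBN, LoanDate} is {BookID, Branch, DueDate, ISBN, LoanDate, Shelf}, the whole schema; {BookID, ISBN, LoanDate} is a candidate key.
Closure of {Branch, DueDate, LoanDate} is {BookID, Branch, DueDate, ISBN, LoanDate, Shelf}, the whole schema; {Branch, DueDate, LoanDate} is a candidate key.
Closure of {Branch, ISBN, LoanDate} is {BookID, Branch, DueDate, ISBN, LoanDate, Shelf}, the whole schema; {Branch, ISBN, LoanDate} is a candidate key.
Any other superkey properly contains one of these, so there are no further candidate keys.

{BookID, ISBN, LoanDate}, {Branch, DueDate, LoanDate}, {Branch, ISBN, LoanDate}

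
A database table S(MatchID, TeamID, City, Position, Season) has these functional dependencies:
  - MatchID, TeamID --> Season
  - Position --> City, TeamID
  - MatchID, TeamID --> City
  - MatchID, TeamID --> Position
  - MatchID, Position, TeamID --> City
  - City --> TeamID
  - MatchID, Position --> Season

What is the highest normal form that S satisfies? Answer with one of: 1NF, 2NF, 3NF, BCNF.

Candidate keys: {City, MatchID}, {MatchID, Position}, {MatchID, TeamID}. Prime attributes: {City, MatchID, Position, TeamID}.
Position --> City, TeamID breaks BCNF: {Position}⁺ = {City, Position, TeamID}, so {Position} is not a superkey.
Its right-hand attributes {City, TeamID} are all prime, as are those of every other non-superkey FD — the relation is in 3NF.

3NF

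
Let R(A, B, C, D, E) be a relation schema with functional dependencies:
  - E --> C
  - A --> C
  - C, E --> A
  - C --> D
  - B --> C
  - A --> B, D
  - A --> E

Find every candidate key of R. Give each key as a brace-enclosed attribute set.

{A}⁺ = {A, B, C, D, E}, which is every attribute, so {A} is a candidate key.
{E}⁺ = {A, B, C, D, E}, which is every attribute, so {E} is a candidate key.
Any other superkey properly contains one of these, so there are no further candidate keys.

{A}, {E}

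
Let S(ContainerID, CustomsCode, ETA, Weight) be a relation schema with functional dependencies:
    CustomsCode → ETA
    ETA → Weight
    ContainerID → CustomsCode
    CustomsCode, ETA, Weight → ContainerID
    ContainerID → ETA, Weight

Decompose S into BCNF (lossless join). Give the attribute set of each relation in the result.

{ContainerID, CustomsCode, ETA}; {ETA, Weight}

Candidate keys of the original relation: {ContainerID}, {CustomsCode}.
In {ContainerID, CustomsCode, ETA, Weight}, {ETA} is not a superkey ({ETA}⁺ restricted to this set is {ETA, Weight}), so split on ETA → Weight into {ETA, Weight} and {ContainerID, CustomsCode, ETA}.
{ETA, Weight} has no BCNF violation.
{ContainerID, CustomsCode, ETA} has no BCNF violation.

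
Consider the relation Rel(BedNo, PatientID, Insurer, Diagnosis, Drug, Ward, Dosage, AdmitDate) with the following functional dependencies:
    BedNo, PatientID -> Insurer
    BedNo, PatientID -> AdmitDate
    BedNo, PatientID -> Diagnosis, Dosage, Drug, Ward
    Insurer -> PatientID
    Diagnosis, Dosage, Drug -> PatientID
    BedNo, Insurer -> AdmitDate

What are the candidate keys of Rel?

No FD produces {BedNo}, so it must be in every candidate key.
{BedNo, Insurer}⁺ = {AdmitDate, BedNo, Diagnosis, Dosage, Drug, Insurer, PatientID, Ward}, which is every attribute, so {BedNo, Insurer} is a candidate key.
{BedNo, PatientID}⁺ = {AdmitDate, BedNo, Diagnosis, Dosage, Drug, Insurer, PatientID, Ward}, which is every attribute, so {BedNo, PatientID} is a candidate key.
{BedNo, Diagnosis, Dosage, Drug}⁺ = {AdmitDate, BedNo, Diagnosis, Dosage, Drug, Insurer, PatientID, Ward}, which is every attribute, so {BedNo, Diagnosis, Dosage, Drug} is a candidate key.
These are minimal and exhaustive — every other superkey contains one of them.

{BedNo, Diagnosis, Dosage, Drug}, {BedNo, Insurer}, {BedNo, PatientID}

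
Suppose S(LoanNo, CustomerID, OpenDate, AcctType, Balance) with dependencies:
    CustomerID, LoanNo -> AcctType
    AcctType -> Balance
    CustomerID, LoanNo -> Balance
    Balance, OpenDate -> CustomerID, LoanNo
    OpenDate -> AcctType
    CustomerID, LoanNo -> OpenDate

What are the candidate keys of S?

{CustomerID, LoanNo}, {OpenDate}

{OpenDate} is a candidate key since {OpenDate}⁺ = {AcctType, Balance, CustomerID, LoanNo, OpenDate} covers every attribute.
{CustomerID, LoanNo} is a candidate key since {CustomerID, LoanNo}⁺ = {AcctType, Balance, CustomerID, LoanNo, OpenDate} covers every attribute.
No proper subset of any of these is a key, and no other minimal superkey exists.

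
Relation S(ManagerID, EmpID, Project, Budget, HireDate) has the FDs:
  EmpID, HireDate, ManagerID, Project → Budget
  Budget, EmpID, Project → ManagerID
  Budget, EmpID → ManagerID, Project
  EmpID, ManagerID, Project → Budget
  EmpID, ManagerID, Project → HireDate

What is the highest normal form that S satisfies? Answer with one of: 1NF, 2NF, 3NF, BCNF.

Candidate keys: {Budget, EmpID}, {EmpID, ManagerID, Project}. Prime attributes: {Budget, EmpID, ManagerID, Project}.
Every FD has a superkey on the left, so the relation is in BCNF.

BCNF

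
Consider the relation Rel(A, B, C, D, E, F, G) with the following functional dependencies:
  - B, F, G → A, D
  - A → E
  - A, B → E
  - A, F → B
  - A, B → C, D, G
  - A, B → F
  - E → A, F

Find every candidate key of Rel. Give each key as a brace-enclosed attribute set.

{A}⁺ = {A, B, C, D, E, F, G}, which is every attribute, so {A} is a candidate key.
{E}⁺ = {A, B, C, D, E, F, G}, which is every attribute, so {E} is a candidate key.
{B, F, G}⁺ = {A, B, C, D, E, F, G}, which is every attribute, so {B, F, G} is a candidate key.
Any other superkey properly contains one of these, so there are no further candidate keys.

{A}, {B, F, G}, {E}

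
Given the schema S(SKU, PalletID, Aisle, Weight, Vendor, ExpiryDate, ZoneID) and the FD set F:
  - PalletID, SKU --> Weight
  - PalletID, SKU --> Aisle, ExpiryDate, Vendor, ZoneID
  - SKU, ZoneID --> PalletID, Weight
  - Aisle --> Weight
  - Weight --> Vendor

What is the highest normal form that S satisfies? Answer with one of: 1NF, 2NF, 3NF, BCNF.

Candidate keys: {PalletID, SKU}, {SKU, ZoneID}. Prime attributes: {PalletID, SKU, ZoneID}.
Aisle --> Weight breaks BCNF: {Aisle}⁺ = {Aisle, Vendor, Weight}, so {Aisle} is not a superkey.
Aisle --> Weight determines the non-prime attribute {Weight} from a non-superkey — 3NF is violated.
No proper subset of a key has a non-prime attribute in its closure, so there is no partial dependency; 2NF holds.

2NF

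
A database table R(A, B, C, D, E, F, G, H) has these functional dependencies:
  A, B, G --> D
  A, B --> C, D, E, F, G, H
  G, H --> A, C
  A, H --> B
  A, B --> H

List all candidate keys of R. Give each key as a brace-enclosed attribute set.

{A, B}, {A, H}, {G, H}

{A, B}⁺ = {A, B, C, D, E, F, G, H} — all of the relation — so {A, B} is a candidate key.
{A, H}⁺ = {A, B, C, D, E, F, G, H} — all of the relation — so {A, H} is a candidate key.
{G, H}⁺ = {A, B, C, D, E, F, G, H} — all of the relation — so {G, H} is a candidate key.
These are minimal and exhaustive — every other superkey contains one of them.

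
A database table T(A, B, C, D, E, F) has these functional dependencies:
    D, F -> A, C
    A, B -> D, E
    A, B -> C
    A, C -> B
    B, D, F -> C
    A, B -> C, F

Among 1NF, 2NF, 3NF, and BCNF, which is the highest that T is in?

BCNF

Candidate keys: {A, B}, {A, C}, {D, F}. Prime attributes: {A, B, C, D, F}.
The left-hand side of every FD is a superkey, so BCNF is satisfied.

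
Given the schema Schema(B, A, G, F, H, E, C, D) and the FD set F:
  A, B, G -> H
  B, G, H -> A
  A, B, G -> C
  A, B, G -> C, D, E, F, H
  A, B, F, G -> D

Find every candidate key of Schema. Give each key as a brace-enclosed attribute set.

{A, B, G}, {B, G, H}

{B, G} never appear on the right of any FD, so every key must include all of them.
Closure of {A, B, G} is {A, B, C, D, E, F, G, H}, the whole schema; {A, B, G} is a candidate key.
Closure of {B, G, H} is {A, B, C, D, E, F, G, H}, the whole schema; {B, G, H} is a candidate key.
No proper subset of any of these is a key, and no other minimal superkey exists.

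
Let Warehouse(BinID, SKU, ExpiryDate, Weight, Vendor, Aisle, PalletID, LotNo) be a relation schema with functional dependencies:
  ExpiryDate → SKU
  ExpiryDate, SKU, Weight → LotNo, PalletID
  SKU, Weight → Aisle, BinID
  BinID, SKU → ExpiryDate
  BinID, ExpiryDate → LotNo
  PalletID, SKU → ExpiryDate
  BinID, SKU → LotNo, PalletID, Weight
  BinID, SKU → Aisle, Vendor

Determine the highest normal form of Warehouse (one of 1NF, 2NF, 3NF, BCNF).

Candidate keys: {BinID, ExpiryDate}, {BinID, SKU}, {ExpiryDate, Weight}, {SKU, Weight}. Prime attributes: {BinID, ExpiryDate, SKU, Weight}.
ExpiryDate → SKU breaks BCNF: {ExpiryDate}⁺ = {ExpiryDate, SKU}, so {ExpiryDate} is not a superkey.
Since {SKU} ⊆ prime attributes and every other non-superkey FD also has a prime right side, the schema is in 3NF.

3NF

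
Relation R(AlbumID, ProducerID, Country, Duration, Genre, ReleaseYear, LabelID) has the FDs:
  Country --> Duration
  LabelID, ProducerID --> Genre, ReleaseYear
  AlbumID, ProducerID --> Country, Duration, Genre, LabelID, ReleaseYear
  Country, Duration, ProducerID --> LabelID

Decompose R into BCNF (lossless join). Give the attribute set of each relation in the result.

{AlbumID, Country, ProducerID}; {Country, Duration}; {Country, LabelID, ProducerID}; {Genre, LabelID, ProducerID, ReleaseYear}

Candidate key of the original relation: {AlbumID, ProducerID}.
In {AlbumID, Country, Duration, Genre, LabelID, ProducerID, ReleaseYear}, {Country} is not a superkey ({Country}⁺ restricted to this set is {Country, Duration}), so split on Country --> Duration into {Country, Duration} and {AlbumID, Country, Genre, LabelID, ProducerID, ReleaseYear}.
{Country, Duration} is in BCNF.
In {AlbumID, Country, Genre, LabelID, ProducerID, ReleaseYear}, {LabelID, ProducerID} is not a superkey ({LabelID, ProducerID}⁺ restricted to this set is {Genre, LabelID, ProducerID, ReleaseYear}), so split on LabelID, ProducerID --> Genre, ReleaseYear into {Genre, LabelID, ProducerID, ReleaseYear} and {AlbumID, Country, LabelID, ProducerID}.
{Genre, LabelID, ProducerID, ReleaseYear} is in BCNF.
In {AlbumID, Country, LabelID, ProducerID}, {Country, ProducerID} is not a superkey ({Country, ProducerID}⁺ restricted to this set is {Country, LabelID, ProducerID}), so split on Country, ProducerID --> LabelID into {Country, LabelID, ProducerID} and {AlbumID, Country, ProducerID}.
{Country, LabelID, ProducerID} is in BCNF.
{AlbumID, Country, ProducerID} is in BCNF.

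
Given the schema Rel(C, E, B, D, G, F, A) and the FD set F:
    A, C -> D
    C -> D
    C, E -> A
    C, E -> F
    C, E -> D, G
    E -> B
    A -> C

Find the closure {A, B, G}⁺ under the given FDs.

{A, B, C, D, G}

Start with {A, B, G}.
A -> C applies; add {C} → now {A, B, C, G}.
A, C -> D applies; add {D} → now {A, B, C, D, G}.
No further FD applies.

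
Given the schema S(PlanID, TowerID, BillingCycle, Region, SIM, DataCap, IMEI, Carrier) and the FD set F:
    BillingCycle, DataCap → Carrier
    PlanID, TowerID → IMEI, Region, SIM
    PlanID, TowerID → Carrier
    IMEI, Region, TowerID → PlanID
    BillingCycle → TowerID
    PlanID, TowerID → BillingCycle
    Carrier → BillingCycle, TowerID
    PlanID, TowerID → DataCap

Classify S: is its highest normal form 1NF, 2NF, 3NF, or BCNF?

Candidate keys: {BillingCycle, IMEI, Region}, {BillingCycle, PlanID}, {Carrier, IMEI, Region}, {Carrier, PlanID}, {IMEI, Region, TowerID}, {PlanID, TowerID}. Prime attributes: {BillingCycle, Carrier, IMEI, PlanID, Region, TowerID}.
BillingCycle, DataCap → Carrier breaks BCNF: {BillingCycle, DataCap}⁺ = {BillingCycle, Carrier, DataCap, TowerID}, so {BillingCycle, DataCap} is not a superkey.
Its right-hand attributes {Carrier} are all prime, as are those of every other non-superkey FD — the relation is in 3NF.

3NF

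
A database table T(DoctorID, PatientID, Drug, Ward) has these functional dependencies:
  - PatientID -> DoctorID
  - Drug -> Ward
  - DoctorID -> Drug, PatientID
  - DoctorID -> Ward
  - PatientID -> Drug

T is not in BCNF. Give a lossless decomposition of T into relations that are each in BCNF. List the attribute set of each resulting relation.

{DoctorID, Drug, PatientID}; {Drug, Ward}

Candidate keys of the original relation: {DoctorID}, {PatientID}.
Within {DoctorID, Drug, PatientID, Ward}: {Drug}⁺ ∩ {DoctorID, Drug, PatientID, Ward} = {Drug, Ward}, not the whole set, so Drug -> Ward violates BCNF; decompose into {Drug, Ward} and {DoctorID, Drug, PatientID}.
{Drug, Ward}: every determinant is a superkey — BCNF.
{DoctorID, Drug, PatientID}: every determinant is a superkey — BCNF.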